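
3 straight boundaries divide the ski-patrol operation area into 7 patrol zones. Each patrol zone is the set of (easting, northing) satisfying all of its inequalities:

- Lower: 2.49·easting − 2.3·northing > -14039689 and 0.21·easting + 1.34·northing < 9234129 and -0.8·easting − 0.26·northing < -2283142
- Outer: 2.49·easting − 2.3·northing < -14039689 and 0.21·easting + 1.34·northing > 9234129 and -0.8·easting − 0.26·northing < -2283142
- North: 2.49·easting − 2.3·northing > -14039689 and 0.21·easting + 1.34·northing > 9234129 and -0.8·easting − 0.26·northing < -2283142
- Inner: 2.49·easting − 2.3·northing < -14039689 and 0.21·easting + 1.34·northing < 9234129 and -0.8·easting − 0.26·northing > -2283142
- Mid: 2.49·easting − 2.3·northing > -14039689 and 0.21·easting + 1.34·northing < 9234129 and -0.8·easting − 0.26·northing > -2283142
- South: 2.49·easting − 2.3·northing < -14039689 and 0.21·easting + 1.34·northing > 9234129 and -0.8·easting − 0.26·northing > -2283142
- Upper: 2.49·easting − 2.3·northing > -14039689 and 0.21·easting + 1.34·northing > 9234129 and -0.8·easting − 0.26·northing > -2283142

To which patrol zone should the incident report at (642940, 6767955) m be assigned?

2.49·642940 − 2.3·6767955 = -13965375.900, which is > -14039689
0.21·642940 + 1.34·6767955 = 9204077.100, which is < 9234129
-0.8·642940 − 0.26·6767955 = -2274020.300, which is > -2283142
This sign pattern matches Mid.

Mid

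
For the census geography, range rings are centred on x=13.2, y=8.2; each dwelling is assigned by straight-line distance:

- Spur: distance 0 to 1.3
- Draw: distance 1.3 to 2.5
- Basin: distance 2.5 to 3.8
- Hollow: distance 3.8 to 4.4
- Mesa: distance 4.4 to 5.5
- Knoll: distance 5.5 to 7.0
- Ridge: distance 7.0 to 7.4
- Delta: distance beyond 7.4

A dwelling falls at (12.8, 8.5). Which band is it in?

Distance = √((12.8−13.2)² + (8.5−8.2)²) = √(0.160 + 0.090) = 0.500.
0 ≤ 0.500 < 1.3 → Spur.

Spur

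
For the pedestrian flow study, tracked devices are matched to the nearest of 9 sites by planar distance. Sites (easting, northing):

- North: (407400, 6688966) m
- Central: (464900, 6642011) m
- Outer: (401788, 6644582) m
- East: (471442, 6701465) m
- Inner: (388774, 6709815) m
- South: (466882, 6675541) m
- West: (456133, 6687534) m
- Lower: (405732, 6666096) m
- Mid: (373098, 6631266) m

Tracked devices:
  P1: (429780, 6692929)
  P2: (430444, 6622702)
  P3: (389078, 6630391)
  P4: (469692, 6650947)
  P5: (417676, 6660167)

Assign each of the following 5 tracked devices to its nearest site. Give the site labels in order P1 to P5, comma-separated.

P1 → North (d²=516569769.00)
P2 → Outer (d²=1299900736.00)
P3 → Mid (d²=256126025.00)
P4 → Central (d²=102815360.00)
P5 → Lower (d²=177812177.00)

North, Outer, Mid, Central, Lower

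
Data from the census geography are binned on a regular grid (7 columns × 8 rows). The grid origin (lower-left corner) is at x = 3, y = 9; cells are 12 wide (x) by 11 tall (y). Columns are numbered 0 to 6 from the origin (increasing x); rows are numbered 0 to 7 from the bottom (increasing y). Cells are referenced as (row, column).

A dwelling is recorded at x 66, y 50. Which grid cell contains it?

Column index: ⌊(66 − 3) / 12⌋ = ⌊5.250⌋ = 5
Row offset from origin: ⌊(50 − 9) / 11⌋ = ⌊3.727⌋ = 3 → row 3

(3, 5)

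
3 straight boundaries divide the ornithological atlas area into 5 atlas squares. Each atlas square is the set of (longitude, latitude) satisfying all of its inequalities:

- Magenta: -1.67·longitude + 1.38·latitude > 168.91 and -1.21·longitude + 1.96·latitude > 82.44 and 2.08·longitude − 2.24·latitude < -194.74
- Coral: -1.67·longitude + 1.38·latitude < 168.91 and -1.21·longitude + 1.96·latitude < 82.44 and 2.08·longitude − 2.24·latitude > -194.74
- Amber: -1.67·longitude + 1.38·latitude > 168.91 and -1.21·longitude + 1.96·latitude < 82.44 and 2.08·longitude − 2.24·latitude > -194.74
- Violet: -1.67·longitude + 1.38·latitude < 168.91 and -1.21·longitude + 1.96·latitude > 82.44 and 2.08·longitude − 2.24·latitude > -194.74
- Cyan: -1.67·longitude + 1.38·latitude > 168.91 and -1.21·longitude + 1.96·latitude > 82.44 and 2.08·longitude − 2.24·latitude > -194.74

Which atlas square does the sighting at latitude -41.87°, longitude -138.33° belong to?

Cyan

-1.67·-138.33 + 1.38·-41.87 = 173.231, which is > 168.91
-1.21·-138.33 + 1.96·-41.87 = 85.314, which is > 82.44
2.08·-138.33 − 2.24·-41.87 = -193.938, which is > -194.74
This sign pattern matches Cyan.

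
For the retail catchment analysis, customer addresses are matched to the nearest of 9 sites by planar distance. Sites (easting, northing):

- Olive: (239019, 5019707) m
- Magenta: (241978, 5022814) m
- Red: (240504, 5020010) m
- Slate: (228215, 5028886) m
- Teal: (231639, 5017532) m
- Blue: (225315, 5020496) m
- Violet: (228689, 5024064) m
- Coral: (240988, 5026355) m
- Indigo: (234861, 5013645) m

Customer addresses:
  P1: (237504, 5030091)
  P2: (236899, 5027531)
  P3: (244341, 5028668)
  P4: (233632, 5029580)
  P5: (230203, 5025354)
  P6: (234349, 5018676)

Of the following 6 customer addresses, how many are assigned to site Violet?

P1 → Coral
P2 → Coral
P3 → Coral
P4 → Slate
P5 → Violet
P6 → Teal
1 of the 6 goes to Violet.

1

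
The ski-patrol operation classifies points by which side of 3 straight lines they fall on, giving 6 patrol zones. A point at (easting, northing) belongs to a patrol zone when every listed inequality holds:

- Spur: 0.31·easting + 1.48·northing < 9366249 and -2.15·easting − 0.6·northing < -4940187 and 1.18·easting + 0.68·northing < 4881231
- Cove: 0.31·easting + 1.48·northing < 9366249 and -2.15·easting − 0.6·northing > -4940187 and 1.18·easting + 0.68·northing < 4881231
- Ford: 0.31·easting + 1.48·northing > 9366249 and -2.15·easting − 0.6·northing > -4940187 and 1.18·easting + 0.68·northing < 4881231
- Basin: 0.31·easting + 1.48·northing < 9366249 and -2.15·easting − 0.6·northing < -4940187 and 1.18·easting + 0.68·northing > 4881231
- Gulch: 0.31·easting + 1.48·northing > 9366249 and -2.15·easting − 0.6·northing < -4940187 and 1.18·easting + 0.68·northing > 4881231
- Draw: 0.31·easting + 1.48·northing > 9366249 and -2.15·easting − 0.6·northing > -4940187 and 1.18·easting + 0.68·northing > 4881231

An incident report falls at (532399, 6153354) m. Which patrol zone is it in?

0.31·532399 + 1.48·6153354 = 9272007.610, which is < 9366249
-2.15·532399 − 0.6·6153354 = -4836670.250, which is > -4940187
1.18·532399 + 0.68·6153354 = 4812511.540, which is < 4881231
This sign pattern matches Cove.

Cove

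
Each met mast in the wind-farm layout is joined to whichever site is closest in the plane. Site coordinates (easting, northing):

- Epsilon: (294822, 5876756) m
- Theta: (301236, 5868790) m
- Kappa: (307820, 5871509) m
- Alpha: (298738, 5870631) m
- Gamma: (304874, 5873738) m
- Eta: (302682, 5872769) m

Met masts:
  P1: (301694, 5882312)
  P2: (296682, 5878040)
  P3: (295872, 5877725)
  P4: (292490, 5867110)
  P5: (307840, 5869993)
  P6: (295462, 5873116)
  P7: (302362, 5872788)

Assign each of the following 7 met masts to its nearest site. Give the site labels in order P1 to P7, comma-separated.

P1 → Epsilon (d²=78093520.00)
P2 → Epsilon (d²=5108256.00)
P3 → Epsilon (d²=2041461.00)
P4 → Alpha (d²=51434945.00)
P5 → Kappa (d²=2298656.00)
P6 → Epsilon (d²=13659200.00)
P7 → Eta (d²=102761.00)

Epsilon, Epsilon, Epsilon, Alpha, Kappa, Epsilon, Eta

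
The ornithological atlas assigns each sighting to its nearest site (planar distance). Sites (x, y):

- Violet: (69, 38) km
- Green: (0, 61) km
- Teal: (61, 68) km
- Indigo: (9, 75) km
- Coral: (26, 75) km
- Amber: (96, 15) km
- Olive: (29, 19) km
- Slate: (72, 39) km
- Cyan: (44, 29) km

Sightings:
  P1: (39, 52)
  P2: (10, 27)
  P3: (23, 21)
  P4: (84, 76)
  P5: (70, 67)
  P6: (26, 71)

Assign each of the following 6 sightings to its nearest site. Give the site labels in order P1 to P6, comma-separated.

P1 → Cyan (d²=554.00)
P2 → Olive (d²=425.00)
P3 → Olive (d²=40.00)
P4 → Teal (d²=593.00)
P5 → Teal (d²=82.00)
P6 → Coral (d²=16.00)

Cyan, Olive, Olive, Teal, Teal, Coral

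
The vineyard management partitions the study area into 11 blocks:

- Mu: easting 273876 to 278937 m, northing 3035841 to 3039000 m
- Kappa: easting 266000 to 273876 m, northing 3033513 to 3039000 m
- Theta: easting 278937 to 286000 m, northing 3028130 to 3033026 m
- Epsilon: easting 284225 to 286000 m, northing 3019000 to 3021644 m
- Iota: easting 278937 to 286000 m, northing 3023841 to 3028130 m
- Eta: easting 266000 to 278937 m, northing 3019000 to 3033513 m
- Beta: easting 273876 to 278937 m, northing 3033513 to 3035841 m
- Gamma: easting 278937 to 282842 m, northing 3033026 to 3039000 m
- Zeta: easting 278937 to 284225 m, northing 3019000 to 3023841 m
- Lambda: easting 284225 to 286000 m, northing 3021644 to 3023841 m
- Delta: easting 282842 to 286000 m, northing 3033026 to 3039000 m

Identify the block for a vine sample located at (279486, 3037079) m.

The point has easting = 279486 and northing = 3037079.
Only Gamma satisfies 278937 ≤ easting ≤ 282842 and 3033026 ≤ northing ≤ 3039000.

Gamma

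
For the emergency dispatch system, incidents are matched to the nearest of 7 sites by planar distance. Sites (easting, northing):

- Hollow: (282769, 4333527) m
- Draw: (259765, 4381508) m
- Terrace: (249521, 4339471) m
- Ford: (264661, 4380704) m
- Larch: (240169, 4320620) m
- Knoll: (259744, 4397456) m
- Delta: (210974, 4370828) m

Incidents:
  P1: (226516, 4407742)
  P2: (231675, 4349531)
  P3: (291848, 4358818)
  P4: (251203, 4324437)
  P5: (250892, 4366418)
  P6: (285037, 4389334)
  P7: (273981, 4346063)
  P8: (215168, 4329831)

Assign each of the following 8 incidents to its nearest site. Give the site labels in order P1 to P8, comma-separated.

Knoll, Terrace, Hollow, Larch, Draw, Ford, Hollow, Larch

P1 → Knoll (d²=1209901780.00)
P2 → Terrace (d²=419683316.00)
P3 → Hollow (d²=722062922.00)
P4 → Larch (d²=136318645.00)
P5 → Draw (d²=306438229.00)
P6 → Ford (d²=489658276.00)
P7 → Hollow (d²=234380240.00)
P8 → Larch (d²=709892522.00)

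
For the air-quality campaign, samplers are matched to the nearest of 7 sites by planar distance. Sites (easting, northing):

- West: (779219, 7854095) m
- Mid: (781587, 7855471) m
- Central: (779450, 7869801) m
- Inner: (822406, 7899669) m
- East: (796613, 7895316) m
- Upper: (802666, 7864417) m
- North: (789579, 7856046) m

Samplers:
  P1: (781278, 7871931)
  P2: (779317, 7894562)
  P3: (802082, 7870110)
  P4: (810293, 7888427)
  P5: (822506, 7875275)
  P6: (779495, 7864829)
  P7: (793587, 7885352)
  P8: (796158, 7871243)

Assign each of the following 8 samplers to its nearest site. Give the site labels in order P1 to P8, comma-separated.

Central, East, Upper, East, Upper, Central, East, Upper

P1 → Central (d²=7878484.00)
P2 → East (d²=299720132.00)
P3 → Upper (d²=32751305.00)
P4 → East (d²=234600721.00)
P5 → Upper (d²=511521764.00)
P6 → Central (d²=24722809.00)
P7 → East (d²=108437972.00)
P8 → Upper (d²=88948340.00)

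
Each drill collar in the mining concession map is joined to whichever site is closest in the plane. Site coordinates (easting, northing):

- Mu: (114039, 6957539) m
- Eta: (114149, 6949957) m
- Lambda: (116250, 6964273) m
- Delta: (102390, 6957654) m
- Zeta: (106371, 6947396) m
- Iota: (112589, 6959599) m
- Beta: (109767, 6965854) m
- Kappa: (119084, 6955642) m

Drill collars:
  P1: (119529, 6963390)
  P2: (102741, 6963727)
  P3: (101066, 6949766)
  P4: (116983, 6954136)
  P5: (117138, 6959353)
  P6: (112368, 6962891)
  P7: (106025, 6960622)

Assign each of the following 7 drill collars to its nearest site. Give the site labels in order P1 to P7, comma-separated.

P1 → Lambda (d²=11531530.00)
P2 → Delta (d²=37004530.00)
P3 → Zeta (d²=33759925.00)
P4 → Kappa (d²=6682237.00)
P5 → Mu (d²=12894397.00)
P6 → Iota (d²=10886105.00)
P7 → Delta (d²=22022249.00)

Lambda, Delta, Zeta, Kappa, Mu, Iota, Delta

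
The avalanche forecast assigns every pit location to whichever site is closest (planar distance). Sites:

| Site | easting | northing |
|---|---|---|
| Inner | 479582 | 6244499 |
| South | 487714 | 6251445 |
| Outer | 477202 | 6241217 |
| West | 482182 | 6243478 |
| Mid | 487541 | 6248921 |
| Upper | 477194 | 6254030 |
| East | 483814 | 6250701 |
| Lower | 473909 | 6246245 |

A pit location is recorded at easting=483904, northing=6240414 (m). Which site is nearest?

West

Squared distances to each site:
Inner: 35366909.000; South: 136199061.000; Outer: 45561613.000; West: 12353380.000; Mid: 85596818.000; Upper: 230419556.000; East: 105830469.000; Lower: 133900586.000.
Minimum at West.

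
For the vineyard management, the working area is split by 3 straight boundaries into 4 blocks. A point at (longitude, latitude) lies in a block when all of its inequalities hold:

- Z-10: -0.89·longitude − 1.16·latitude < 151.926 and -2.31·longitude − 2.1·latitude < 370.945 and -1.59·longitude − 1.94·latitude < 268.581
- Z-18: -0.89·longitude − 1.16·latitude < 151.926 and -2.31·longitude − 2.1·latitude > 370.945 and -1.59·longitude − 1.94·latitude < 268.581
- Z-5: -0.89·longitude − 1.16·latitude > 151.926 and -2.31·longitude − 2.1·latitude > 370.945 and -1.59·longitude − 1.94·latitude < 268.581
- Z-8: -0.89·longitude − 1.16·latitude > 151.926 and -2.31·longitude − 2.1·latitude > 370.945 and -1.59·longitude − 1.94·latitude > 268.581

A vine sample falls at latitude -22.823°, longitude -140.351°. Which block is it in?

Z-18

-0.89·-140.351 − 1.16·-22.823 = 151.387, which is < 151.926
-2.31·-140.351 − 2.1·-22.823 = 372.139, which is > 370.945
-1.59·-140.351 − 1.94·-22.823 = 267.435, which is < 268.581
This sign pattern matches Z-18.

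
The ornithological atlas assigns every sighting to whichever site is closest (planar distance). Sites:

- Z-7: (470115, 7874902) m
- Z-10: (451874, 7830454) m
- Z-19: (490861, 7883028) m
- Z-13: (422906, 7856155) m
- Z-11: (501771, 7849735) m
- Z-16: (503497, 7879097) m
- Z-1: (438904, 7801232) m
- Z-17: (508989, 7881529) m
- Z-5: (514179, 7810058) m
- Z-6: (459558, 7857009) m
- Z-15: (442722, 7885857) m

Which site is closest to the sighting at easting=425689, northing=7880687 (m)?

Squared distances to each site:
Z-7: 2007135701.000; Z-10: 3209008514.000; Z-19: 4252869865.000; Z-13: 609564113.000; Z-11: 6746497028.000; Z-16: 6056612964.000; Z-1: 6487733250.000; Z-17: 6939598964.000; Z-5: 12818935741.000; Z-6: 1707756845.000; Z-15: 316851989.000.
Minimum at Z-15.

Z-15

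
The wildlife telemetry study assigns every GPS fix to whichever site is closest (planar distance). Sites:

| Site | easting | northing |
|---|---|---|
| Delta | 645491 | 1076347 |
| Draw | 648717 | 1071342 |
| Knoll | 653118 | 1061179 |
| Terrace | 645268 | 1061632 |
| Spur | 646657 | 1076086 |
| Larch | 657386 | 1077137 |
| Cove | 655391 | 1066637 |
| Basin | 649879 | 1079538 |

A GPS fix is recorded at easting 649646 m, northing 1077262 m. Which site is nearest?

Basin

Squared distances to each site:
Delta: 18101250.000; Draw: 35909441.000; Knoll: 270717673.000; Terrace: 263463784.000; Spur: 10317097.000; Larch: 59923225.000; Cove: 145895650.000; Basin: 5234465.000.
Minimum at Basin.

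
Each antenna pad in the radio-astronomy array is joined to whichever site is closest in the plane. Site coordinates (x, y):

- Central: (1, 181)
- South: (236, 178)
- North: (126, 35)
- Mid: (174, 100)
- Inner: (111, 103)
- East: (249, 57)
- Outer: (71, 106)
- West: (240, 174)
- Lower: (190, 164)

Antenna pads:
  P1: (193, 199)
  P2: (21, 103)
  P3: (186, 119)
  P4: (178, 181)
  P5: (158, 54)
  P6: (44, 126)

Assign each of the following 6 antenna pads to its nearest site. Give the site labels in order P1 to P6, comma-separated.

Lower, Outer, Mid, Lower, North, Outer

P1 → Lower (d²=1234.00)
P2 → Outer (d²=2509.00)
P3 → Mid (d²=505.00)
P4 → Lower (d²=433.00)
P5 → North (d²=1385.00)
P6 → Outer (d²=1129.00)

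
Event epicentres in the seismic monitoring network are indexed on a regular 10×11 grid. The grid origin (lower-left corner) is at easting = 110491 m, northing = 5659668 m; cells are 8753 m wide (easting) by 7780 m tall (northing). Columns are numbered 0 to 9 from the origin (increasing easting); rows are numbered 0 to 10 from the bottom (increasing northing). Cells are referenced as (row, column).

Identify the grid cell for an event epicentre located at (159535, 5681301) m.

(2, 5)

Column index: ⌊(159535 − 110491) / 8753⌋ = ⌊5.603⌋ = 5
Row offset from origin: ⌊(5681301 − 5659668) / 7780⌋ = ⌊2.781⌋ = 2 → row 2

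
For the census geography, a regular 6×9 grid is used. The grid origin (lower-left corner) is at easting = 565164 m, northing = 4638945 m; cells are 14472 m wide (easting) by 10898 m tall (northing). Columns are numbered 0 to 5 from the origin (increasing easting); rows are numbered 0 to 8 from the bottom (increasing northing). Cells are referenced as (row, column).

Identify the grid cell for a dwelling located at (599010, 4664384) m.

Column index: ⌊(599010 − 565164) / 14472⌋ = ⌊2.339⌋ = 2
Row offset from origin: ⌊(4664384 − 4638945) / 10898⌋ = ⌊2.334⌋ = 2 → row 2

(2, 2)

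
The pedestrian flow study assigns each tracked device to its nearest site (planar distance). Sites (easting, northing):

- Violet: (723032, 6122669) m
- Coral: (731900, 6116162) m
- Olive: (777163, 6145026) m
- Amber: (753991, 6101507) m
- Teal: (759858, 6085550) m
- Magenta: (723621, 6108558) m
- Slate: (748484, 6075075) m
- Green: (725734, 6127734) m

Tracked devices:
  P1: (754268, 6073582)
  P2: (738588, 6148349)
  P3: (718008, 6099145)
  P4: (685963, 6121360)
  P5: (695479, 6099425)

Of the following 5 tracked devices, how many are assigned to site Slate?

P1 → Slate
P2 → Green
P3 → Magenta
P4 → Violet
P5 → Magenta
1 of the 5 goes to Slate.

1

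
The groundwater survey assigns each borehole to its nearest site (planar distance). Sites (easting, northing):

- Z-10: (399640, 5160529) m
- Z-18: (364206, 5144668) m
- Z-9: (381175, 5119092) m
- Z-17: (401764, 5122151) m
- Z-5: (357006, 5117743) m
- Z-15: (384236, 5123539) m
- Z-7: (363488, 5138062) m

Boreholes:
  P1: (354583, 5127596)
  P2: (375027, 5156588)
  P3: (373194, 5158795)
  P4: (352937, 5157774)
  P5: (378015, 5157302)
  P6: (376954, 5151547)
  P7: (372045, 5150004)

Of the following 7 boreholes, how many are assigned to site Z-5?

P1 → Z-5
P2 → Z-18
P3 → Z-18
P4 → Z-18
P5 → Z-18
P6 → Z-18
P7 → Z-18
1 of the 7 goes to Z-5.

1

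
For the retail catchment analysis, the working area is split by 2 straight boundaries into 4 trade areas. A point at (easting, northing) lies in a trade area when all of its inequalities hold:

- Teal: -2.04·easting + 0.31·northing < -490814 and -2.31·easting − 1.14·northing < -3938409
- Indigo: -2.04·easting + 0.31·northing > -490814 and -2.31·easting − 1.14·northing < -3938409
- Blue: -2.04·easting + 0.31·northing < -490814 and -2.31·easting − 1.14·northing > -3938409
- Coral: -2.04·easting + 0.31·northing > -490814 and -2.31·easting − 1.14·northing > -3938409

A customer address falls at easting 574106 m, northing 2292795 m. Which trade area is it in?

Indigo

-2.04·574106 + 0.31·2292795 = -460409.790, which is > -490814
-2.31·574106 − 1.14·2292795 = -3939971.160, which is < -3938409
This sign pattern matches Indigo.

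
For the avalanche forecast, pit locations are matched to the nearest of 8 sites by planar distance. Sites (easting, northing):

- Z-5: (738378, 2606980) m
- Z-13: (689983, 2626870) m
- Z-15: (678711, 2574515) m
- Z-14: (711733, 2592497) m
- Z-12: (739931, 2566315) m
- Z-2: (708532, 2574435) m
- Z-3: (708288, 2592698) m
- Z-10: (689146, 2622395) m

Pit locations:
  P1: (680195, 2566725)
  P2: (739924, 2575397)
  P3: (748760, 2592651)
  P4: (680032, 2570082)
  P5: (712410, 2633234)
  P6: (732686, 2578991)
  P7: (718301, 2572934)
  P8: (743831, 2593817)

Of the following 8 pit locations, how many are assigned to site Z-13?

1

P1 → Z-15
P2 → Z-12
P3 → Z-5
P4 → Z-15
P5 → Z-13
P6 → Z-12
P7 → Z-2
P8 → Z-5
1 of the 8 goes to Z-13.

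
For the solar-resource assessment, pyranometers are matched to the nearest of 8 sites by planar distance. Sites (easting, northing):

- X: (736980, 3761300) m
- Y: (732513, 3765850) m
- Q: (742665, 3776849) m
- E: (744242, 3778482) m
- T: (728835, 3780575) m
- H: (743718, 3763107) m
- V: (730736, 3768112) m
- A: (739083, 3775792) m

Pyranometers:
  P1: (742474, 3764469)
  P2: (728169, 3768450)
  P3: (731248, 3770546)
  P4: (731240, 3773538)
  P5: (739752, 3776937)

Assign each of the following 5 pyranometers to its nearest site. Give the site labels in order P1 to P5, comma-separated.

H, V, V, V, A

P1 → H (d²=3402580.00)
P2 → V (d²=6703733.00)
P3 → V (d²=6186500.00)
P4 → V (d²=29695492.00)
P5 → A (d²=1758586.00)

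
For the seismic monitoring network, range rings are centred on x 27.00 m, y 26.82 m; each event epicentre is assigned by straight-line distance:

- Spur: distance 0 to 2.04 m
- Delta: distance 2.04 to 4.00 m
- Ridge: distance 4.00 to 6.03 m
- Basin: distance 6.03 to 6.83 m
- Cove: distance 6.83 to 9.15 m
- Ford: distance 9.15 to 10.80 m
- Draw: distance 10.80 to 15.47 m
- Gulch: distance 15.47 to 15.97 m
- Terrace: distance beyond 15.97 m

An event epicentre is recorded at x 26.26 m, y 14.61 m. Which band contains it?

Draw

Distance = √((26.26−27.00)² + (14.61−26.82)²) = √(0.548 + 149.084) = 12.232 m.
10.80 ≤ 12.232 < 15.47 → Draw.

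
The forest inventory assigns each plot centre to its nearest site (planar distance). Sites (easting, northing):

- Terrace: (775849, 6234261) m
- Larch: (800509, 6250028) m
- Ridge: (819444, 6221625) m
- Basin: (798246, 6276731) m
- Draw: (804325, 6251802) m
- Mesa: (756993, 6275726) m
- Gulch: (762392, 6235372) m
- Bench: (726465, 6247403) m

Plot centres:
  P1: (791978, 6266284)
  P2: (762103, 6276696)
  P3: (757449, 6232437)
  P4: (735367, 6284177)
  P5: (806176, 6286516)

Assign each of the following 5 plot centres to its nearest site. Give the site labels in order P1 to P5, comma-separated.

Basin, Mesa, Gulch, Mesa, Basin

P1 → Basin (d²=148427633.00)
P2 → Mesa (d²=27053000.00)
P3 → Gulch (d²=33047474.00)
P4 → Mesa (d²=539103277.00)
P5 → Basin (d²=158631125.00)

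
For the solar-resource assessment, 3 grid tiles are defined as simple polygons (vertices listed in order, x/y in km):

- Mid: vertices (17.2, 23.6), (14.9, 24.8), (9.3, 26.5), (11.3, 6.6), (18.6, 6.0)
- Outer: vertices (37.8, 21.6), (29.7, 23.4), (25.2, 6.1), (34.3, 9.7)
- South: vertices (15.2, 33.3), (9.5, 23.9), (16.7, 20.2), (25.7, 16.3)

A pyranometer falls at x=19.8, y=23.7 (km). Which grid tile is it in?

Cast a ray rightward from (19.8, 23.7). For each polygon, the edges (by vertex number in listed order) whose endpoints lie on opposite sides of y = 23.7, where each meets that height, and whether that is right or left of the point:
Mid: 1–2 at x≈17.01 (left), 3–4 at x≈9.58 (left) → 0 crossings.
Outer: no edge straddles that height → 0 crossings.
South: 2–3 at x≈9.89 (left), 4–1 at x≈21.13 (right) → 1 crossing.
Only South has an odd count, so the point is inside South.

South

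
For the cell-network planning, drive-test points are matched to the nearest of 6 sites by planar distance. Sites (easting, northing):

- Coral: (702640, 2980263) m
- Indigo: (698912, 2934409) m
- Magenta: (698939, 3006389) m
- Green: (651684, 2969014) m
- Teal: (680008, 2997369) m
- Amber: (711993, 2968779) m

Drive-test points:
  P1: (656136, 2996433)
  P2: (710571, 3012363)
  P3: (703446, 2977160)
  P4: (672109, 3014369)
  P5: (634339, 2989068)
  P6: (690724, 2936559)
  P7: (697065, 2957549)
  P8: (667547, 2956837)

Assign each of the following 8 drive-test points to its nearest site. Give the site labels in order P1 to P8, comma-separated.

Teal, Magenta, Coral, Teal, Green, Indigo, Amber, Green

P1 → Teal (d²=570748480.00)
P2 → Magenta (d²=170992100.00)
P3 → Coral (d²=10278245.00)
P4 → Teal (d²=351394201.00)
P5 → Green (d²=703011941.00)
P6 → Indigo (d²=71665844.00)
P7 → Amber (d²=348958084.00)
P8 → Green (d²=399914098.00)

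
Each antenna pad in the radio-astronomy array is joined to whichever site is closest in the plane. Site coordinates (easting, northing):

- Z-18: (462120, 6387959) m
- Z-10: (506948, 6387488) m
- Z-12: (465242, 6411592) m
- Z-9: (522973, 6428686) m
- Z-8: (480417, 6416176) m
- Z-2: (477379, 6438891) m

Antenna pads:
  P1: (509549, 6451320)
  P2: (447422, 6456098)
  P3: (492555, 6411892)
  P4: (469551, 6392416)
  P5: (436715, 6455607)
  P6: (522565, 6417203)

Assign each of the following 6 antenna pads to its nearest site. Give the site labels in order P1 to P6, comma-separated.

Z-9, Z-2, Z-8, Z-18, Z-2, Z-9

P1 → Z-9 (d²=692501732.00)
P2 → Z-2 (d²=1193502698.00)
P3 → Z-8 (d²=165683700.00)
P4 → Z-18 (d²=75084610.00)
P5 → Z-2 (d²=1932985552.00)
P6 → Z-9 (d²=132025753.00)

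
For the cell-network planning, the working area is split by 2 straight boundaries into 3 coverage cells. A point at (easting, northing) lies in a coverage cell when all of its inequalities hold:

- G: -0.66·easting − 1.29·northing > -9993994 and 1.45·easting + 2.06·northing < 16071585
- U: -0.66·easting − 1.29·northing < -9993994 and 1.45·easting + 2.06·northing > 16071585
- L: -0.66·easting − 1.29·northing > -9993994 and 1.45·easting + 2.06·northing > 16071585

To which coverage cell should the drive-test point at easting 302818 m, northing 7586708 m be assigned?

G

-0.66·302818 − 1.29·7586708 = -9986713.200, which is > -9993994
1.45·302818 + 2.06·7586708 = 16067704.580, which is < 16071585
This sign pattern matches G.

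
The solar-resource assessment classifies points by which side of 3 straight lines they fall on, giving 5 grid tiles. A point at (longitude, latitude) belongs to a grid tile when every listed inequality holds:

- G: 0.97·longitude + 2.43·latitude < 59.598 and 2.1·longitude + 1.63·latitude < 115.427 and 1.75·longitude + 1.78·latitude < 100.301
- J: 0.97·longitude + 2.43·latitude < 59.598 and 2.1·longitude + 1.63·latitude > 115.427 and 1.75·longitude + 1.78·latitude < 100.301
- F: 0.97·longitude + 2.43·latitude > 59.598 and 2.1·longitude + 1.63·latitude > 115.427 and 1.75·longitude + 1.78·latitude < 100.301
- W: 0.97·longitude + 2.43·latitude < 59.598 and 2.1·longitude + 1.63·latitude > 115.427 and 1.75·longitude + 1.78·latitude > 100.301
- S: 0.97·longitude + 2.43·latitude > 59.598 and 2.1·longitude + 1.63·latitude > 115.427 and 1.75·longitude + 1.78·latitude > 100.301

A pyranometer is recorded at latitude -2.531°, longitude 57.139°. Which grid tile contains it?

0.97·57.139 + 2.43·-2.531 = 49.274, which is < 59.598
2.1·57.139 + 1.63·-2.531 = 115.866, which is > 115.427
1.75·57.139 + 1.78·-2.531 = 95.488, which is < 100.301
This sign pattern matches J.

J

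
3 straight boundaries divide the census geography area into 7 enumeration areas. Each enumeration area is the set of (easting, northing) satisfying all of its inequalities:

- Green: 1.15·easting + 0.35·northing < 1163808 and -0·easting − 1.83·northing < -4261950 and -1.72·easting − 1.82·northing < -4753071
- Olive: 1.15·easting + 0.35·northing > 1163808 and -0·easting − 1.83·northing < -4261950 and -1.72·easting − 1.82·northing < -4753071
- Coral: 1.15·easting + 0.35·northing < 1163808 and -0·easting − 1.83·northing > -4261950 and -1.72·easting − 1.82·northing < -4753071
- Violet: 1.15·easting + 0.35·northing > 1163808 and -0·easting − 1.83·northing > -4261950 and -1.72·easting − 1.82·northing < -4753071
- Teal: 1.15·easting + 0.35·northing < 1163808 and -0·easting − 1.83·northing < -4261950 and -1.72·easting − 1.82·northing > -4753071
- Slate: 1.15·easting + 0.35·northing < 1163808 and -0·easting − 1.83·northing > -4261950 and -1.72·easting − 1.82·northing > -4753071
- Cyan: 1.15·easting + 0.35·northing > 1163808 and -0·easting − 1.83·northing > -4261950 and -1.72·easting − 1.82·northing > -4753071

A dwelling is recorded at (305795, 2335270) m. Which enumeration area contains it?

1.15·305795 + 0.35·2335270 = 1169008.750, which is > 1163808
-0·305795 − 1.83·2335270 = -4273544.100, which is < -4261950
-1.72·305795 − 1.82·2335270 = -4776158.800, which is < -4753071
This sign pattern matches Olive.

Olive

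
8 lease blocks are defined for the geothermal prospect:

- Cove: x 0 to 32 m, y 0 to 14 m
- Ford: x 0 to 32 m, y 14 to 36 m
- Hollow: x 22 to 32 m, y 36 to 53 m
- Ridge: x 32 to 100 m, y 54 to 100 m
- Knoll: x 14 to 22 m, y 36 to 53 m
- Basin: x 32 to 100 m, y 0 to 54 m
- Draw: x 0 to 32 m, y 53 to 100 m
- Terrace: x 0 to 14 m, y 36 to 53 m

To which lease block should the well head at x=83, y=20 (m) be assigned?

Basin

The point has x = 83 and y = 20.
Only Basin satisfies 32 ≤ x ≤ 100 and 0 ≤ y ≤ 54.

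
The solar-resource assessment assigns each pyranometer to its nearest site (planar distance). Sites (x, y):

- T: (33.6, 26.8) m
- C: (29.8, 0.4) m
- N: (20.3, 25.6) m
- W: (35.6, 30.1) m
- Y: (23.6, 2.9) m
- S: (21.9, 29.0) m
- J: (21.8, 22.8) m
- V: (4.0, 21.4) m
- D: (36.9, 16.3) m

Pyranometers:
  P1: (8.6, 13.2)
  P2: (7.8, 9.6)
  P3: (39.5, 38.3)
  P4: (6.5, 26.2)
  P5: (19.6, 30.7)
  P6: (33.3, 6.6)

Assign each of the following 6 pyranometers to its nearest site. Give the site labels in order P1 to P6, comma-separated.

V, V, W, V, S, C

P1 → V (d²=88.40)
P2 → V (d²=153.68)
P3 → W (d²=82.45)
P4 → V (d²=29.29)
P5 → S (d²=8.18)
P6 → C (d²=50.69)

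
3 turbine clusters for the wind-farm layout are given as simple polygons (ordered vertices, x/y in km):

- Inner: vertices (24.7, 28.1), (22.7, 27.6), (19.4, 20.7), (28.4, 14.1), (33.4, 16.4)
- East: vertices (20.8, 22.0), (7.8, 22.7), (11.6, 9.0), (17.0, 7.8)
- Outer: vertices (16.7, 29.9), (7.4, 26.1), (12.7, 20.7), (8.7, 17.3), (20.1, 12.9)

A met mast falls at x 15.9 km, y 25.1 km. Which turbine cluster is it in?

Cast a ray rightward from (15.9, 25.1). For each polygon, the edges (by vertex number in listed order) whose endpoints lie on opposite sides of y = 25.1, where each meets that height, and whether that is right or left of the point:
Inner: 2–3 at x≈21.50 (right), 5–1 at x≈26.93 (right) → 2 crossings.
East: no edge straddles that height → 0 crossings.
Outer: 2–3 at x≈8.38 (left), 5–1 at x≈17.66 (right) → 1 crossing.
Only Outer has an odd count, so the point is inside Outer.

Outer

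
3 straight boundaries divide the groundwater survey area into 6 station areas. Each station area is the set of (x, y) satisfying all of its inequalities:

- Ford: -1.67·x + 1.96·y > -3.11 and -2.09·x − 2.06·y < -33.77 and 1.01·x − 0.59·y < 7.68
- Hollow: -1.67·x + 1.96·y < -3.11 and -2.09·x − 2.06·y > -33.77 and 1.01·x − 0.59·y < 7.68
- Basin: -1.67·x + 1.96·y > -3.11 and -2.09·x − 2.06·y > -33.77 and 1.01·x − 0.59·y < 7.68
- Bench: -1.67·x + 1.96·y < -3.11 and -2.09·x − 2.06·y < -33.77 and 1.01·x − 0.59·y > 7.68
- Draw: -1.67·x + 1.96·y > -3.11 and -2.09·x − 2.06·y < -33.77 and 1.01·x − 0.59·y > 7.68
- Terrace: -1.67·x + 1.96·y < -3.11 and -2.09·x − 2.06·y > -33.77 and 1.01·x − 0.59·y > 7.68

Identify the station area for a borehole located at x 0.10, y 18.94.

Ford

-1.67·0.10 + 1.96·18.94 = 36.955, which is > -3.11
-2.09·0.10 − 2.06·18.94 = -39.225, which is < -33.77
1.01·0.10 − 0.59·18.94 = -11.074, which is < 7.68
This sign pattern matches Ford.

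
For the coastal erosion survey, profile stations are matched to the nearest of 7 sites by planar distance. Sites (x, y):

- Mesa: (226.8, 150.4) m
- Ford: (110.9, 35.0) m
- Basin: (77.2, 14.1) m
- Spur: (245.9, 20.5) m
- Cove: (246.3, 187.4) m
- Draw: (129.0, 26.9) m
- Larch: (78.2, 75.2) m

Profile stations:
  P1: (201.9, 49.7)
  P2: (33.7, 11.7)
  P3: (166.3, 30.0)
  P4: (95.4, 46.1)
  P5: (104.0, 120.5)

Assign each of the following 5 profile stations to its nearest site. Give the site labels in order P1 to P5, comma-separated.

Spur, Basin, Draw, Ford, Larch

P1 → Spur (d²=2788.64)
P2 → Basin (d²=1898.01)
P3 → Draw (d²=1400.90)
P4 → Ford (d²=363.46)
P5 → Larch (d²=2717.73)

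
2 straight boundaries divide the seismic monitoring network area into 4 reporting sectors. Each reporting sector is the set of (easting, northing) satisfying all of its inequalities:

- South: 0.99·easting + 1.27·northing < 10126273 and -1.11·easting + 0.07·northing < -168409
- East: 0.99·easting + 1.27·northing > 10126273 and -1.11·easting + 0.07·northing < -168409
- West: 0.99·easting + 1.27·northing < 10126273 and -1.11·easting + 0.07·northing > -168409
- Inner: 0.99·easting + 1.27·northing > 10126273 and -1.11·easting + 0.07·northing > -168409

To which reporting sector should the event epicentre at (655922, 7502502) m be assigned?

East

0.99·655922 + 1.27·7502502 = 10177540.320, which is > 10126273
-1.11·655922 + 0.07·7502502 = -202898.280, which is < -168409
This sign pattern matches East.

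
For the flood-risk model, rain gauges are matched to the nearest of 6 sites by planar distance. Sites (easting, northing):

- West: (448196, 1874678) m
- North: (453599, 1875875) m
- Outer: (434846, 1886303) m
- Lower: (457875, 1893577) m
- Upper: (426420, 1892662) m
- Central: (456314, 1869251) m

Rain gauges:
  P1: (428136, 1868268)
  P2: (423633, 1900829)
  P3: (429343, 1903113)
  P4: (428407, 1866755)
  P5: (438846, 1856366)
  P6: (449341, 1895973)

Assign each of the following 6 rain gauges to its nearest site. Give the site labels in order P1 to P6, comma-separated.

P1 → Outer (d²=370285325.00)
P2 → Upper (d²=74467258.00)
P3 → Upper (d²=117767330.00)
P4 → Outer (d²=423585025.00)
P5 → West (d²=422751844.00)
P6 → Lower (d²=78569972.00)

Outer, Upper, Upper, Outer, West, Lower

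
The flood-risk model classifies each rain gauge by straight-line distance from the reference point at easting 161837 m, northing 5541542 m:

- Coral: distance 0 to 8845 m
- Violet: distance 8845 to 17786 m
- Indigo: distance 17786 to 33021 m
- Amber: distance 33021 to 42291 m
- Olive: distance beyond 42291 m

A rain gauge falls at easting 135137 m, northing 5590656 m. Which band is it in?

Distance = √((135137−161837)² + (5590656−5541542)²) = √(712890000.000 + 2412184996.000) = 55902.370 m.
42291 ≤ 55902.370 < ∞ → Olive.

Olive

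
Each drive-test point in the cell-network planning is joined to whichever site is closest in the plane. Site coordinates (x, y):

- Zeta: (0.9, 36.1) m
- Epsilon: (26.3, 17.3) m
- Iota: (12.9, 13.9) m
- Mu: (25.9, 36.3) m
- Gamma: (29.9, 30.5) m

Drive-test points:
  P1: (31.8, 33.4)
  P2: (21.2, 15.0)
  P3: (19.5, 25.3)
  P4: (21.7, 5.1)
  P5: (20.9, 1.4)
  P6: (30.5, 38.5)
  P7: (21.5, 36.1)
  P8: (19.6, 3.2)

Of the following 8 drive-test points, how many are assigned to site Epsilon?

2

P1 → Gamma
P2 → Epsilon
P3 → Epsilon
P4 → Iota
P5 → Iota
P6 → Mu
P7 → Mu
P8 → Iota
2 of the 8 go to Epsilon.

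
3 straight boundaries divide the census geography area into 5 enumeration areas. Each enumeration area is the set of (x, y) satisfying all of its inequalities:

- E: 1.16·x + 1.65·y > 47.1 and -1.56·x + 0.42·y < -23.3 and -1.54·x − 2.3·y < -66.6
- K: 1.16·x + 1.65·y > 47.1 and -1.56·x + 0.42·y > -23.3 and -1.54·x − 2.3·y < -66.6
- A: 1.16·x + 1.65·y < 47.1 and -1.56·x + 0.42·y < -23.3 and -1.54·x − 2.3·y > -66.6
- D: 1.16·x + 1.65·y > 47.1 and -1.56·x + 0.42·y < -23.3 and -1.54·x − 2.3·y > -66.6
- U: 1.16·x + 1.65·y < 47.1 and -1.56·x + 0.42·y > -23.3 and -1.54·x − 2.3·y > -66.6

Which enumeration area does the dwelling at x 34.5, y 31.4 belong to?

E

1.16·34.5 + 1.65·31.4 = 91.830, which is > 47.1
-1.56·34.5 + 0.42·31.4 = -40.632, which is < -23.3
-1.54·34.5 − 2.3·31.4 = -125.350, which is < -66.6
This sign pattern matches E.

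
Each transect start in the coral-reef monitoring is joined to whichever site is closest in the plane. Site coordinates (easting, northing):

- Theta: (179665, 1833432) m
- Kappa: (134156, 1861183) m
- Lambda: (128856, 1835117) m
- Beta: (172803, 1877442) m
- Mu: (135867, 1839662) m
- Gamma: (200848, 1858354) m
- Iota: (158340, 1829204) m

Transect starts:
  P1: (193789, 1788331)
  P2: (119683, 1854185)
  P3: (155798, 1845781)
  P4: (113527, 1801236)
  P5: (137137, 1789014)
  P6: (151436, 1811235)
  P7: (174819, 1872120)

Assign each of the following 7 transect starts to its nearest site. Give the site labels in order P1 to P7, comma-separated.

Theta, Kappa, Iota, Lambda, Iota, Iota, Beta

P1 → Theta (d²=2233587577.00)
P2 → Kappa (d²=258439733.00)
P3 → Iota (d²=281258693.00)
P4 → Lambda (d²=1382900402.00)
P5 → Iota (d²=2064803309.00)
P6 → Iota (d²=370550177.00)
P7 → Beta (d²=32387940.00)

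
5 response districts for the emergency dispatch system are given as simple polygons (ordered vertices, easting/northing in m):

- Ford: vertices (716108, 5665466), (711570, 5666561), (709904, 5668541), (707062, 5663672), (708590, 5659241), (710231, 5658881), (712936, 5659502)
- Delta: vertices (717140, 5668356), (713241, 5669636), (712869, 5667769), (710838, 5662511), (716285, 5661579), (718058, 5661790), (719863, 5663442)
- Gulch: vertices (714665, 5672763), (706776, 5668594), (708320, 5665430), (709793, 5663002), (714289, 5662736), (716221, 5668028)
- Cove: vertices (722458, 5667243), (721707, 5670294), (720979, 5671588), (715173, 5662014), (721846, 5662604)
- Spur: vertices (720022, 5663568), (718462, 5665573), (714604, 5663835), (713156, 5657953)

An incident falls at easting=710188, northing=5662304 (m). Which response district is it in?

Ford

Cast a ray rightward from (710188, 5662304). For each polygon, the edges (by vertex number in listed order) whose endpoints lie on opposite sides of northing = 5662304, where each meets that height, and whether that is right or left of the point:
Ford: 4–5 at easting≈707533.7 (left), 7–1 at easting≈714426.3 (right) → 1 crossing.
Delta: 4–5 at easting≈712047.8 (right), 6–7 at easting≈718619.6 (right) → 2 crossings.
Gulch: no edge straddles that height → 0 crossings.
Cove: 3–4 at easting≈715348.9 (right), 4–5 at easting≈718452.9 (right) → 2 crossings.
Spur: 3–4 at easting≈714227.1 (right), 4–1 at easting≈718476.4 (right) → 2 crossings.
Only Ford has an odd count, so the point is inside Ford.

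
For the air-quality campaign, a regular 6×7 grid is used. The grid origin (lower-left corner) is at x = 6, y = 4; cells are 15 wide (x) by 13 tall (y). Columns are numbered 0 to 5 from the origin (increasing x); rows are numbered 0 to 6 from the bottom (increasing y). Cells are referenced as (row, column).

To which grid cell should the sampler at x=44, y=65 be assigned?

Column index: ⌊(44 − 6) / 15⌋ = ⌊2.533⌋ = 2
Row offset from origin: ⌊(65 − 4) / 13⌋ = ⌊4.692⌋ = 4 → row 4

(4, 2)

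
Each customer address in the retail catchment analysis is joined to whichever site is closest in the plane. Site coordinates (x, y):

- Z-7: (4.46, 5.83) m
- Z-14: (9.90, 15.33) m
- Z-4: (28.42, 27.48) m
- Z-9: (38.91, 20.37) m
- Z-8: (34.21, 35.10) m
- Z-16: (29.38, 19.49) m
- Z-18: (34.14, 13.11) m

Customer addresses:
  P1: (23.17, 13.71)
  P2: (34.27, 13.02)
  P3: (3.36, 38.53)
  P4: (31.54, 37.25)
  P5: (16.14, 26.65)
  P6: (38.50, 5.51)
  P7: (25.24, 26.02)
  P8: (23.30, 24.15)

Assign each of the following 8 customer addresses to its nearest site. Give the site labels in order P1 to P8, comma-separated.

P1 → Z-16 (d²=71.97)
P2 → Z-18 (d²=0.03)
P3 → Z-14 (d²=581.01)
P4 → Z-8 (d²=11.75)
P5 → Z-4 (d²=151.49)
P6 → Z-18 (d²=76.77)
P7 → Z-4 (d²=12.24)
P8 → Z-4 (d²=37.30)

Z-16, Z-18, Z-14, Z-8, Z-4, Z-18, Z-4, Z-4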